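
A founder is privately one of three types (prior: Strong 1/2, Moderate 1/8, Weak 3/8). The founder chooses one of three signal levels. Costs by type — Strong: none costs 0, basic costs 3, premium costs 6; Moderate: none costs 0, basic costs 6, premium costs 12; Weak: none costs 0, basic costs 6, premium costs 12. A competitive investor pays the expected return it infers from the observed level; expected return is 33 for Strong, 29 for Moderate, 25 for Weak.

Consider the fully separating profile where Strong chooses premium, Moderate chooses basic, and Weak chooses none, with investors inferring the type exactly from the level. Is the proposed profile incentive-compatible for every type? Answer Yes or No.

No

Separating valuations: premium → 33, basic → 29, none → 25.
Strong (assigned premium): none: 25 − 0 = 25; basic: 29 − 3 = 26; premium: 33 − 6 = 27. Strong stays.
Moderate (assigned basic): none: 25 − 0 = 25; basic: 29 − 6 = 23; premium: 33 − 12 = 21. Moderate prefers none.
Weak (assigned none): none: 25 − 0 = 25; basic: 29 − 6 = 23; premium: 33 − 12 = 21. Weak stays.
At least one type deviates; the separating profile fails.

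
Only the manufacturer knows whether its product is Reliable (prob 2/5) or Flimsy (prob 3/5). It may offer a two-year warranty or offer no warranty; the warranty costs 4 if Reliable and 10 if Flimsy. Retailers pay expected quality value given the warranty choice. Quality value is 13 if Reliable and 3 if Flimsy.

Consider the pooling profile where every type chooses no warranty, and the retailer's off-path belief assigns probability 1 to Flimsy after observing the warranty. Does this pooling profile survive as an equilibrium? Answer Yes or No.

Yes

On path, the retailer holds the prior and pays 2/5·13 + 3/5·3 = 7. Off path (the warranty), believing Flimsy, it pays 3.
Reliable: no warranty nets 7; the warranty nets 3 − 4 = -1. Reliable stays.
Flimsy: no warranty nets 7; the warranty nets 3 − 10 = -7. Flimsy stays.
No type deviates, so pooling is sustained.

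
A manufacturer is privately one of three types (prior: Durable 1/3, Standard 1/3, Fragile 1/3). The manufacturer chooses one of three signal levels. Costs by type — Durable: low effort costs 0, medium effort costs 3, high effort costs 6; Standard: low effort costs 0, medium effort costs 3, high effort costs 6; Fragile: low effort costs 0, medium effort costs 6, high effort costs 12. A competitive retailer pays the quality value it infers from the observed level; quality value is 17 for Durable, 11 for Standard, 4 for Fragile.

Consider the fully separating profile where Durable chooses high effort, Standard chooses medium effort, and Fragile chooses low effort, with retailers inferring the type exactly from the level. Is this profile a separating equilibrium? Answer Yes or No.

Separating prices: high effort → 17, medium effort → 11, low effort → 4.
Durable (assigned high effort): low effort: 4 − 0 = 4; medium effort: 11 − 3 = 8; high effort: 17 − 6 = 11. Durable stays.
Standard (assigned medium effort): low effort: 4 − 0 = 4; medium effort: 11 − 3 = 8; high effort: 17 − 6 = 11. Standard prefers high effort.
Fragile (assigned low effort): low effort: 4 − 0 = 4; medium effort: 11 − 6 = 5; high effort: 17 − 12 = 5. Fragile prefers medium effort.
At least one type deviates; the separating profile fails.

No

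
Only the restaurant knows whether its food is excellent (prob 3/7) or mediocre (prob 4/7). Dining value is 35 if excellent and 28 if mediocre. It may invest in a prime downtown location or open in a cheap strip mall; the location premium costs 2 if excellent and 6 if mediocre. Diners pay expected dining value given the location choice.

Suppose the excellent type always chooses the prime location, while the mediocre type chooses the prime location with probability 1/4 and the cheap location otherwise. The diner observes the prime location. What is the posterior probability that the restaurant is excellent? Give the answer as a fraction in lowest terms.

P(the prime location) = (3/7)·1 + (4/7)·(1/4) = 4/7.
By Bayes' rule, P(excellent | the prime location) = (3/7) / (4/7) = 3/4.

3/4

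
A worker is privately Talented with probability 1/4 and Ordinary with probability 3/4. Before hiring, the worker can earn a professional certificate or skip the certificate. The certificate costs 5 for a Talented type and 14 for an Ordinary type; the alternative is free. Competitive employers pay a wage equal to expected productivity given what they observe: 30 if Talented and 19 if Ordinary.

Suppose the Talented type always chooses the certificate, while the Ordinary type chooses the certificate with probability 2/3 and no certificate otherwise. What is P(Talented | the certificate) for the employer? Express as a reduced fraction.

1/3

P(the certificate) = (1/4)·1 + (3/4)·(2/3) = 3/4.
By Bayes' rule, P(Talented | the certificate) = (1/4) / (3/4) = 1/3.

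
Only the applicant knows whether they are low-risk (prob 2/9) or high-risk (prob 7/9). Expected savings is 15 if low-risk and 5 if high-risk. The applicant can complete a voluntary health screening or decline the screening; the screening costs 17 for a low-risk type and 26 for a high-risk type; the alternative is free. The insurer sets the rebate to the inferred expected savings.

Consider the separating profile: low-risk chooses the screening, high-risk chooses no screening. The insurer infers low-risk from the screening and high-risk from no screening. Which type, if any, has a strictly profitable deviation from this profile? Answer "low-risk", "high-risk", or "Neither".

The screening pays 15; no screening pays 5.
low-risk: assigned the screening, nets 15 − 17 = -2; deviating to no screening nets 5.
high-risk: assigned no screening, nets 5; deviating to the screening nets 15 − 26 = -11.
The low-risk type gains 7 by deviating.

low-risk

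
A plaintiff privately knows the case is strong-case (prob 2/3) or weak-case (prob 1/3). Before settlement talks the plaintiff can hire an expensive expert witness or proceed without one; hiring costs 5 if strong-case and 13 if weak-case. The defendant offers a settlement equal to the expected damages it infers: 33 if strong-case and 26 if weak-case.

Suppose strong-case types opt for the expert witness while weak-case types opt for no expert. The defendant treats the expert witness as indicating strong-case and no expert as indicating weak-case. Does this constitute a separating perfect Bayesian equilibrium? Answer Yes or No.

Under these beliefs, the expert witness earns settlement 33 and no expert earns settlement 26.
strong-case: the expert witness nets 33 − 5 = 28; no expert nets 26. strong-case prefers the expert witness.
weak-case: the expert witness nets 33 − 13 = 20; no expert nets 26. weak-case prefers no expert.
Neither type deviates, so the separating profile is an equilibrium.

Yes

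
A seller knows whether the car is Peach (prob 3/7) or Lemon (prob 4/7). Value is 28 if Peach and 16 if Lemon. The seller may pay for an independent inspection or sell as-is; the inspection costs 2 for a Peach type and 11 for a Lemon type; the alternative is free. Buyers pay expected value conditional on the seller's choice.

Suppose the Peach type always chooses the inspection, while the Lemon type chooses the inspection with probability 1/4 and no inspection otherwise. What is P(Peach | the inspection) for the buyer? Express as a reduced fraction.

3/4

P(the inspection) = (3/7)·1 + (4/7)·(1/4) = 4/7.
By Bayes' rule, P(Peach | the inspection) = (3/7) / (4/7) = 3/4.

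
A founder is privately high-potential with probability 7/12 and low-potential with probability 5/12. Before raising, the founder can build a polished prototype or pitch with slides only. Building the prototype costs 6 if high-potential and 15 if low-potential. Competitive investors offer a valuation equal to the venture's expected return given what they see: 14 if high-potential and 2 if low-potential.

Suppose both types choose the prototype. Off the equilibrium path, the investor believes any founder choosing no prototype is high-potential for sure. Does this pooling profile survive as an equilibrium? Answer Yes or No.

On path, the investor holds the prior and pays 7/12·14 + 5/12·2 = 9. Off path (no prototype), believing high-potential, it pays 14.
high-potential: the prototype nets 9 − 6 = 3; no prototype nets 14. high-potential would deviate.
low-potential: the prototype nets 9 − 15 = -6; no prototype nets 14. low-potential would deviate.
A type deviates, so pooling fails.

No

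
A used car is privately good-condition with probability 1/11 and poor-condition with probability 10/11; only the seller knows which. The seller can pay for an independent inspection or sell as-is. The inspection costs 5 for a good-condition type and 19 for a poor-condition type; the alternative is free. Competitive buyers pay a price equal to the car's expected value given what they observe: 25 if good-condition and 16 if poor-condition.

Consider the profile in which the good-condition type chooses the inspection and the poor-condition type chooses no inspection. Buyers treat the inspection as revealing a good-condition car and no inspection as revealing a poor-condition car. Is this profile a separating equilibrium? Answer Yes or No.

Yes

Under these beliefs, the inspection earns price 25 and no inspection earns price 16.
good-condition: the inspection nets 25 − 5 = 20; no inspection nets 16. good-condition prefers the inspection.
poor-condition: the inspection nets 25 − 19 = 6; no inspection nets 16. poor-condition prefers no inspection.
Neither type deviates, so the separating profile is an equilibrium.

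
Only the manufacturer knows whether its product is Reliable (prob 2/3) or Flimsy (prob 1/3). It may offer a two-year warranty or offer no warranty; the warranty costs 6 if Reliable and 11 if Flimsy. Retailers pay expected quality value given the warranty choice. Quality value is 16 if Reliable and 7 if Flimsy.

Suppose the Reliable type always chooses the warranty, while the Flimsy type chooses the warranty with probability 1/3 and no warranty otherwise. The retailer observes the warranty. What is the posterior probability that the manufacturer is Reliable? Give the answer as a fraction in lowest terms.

6/7

P(the warranty) = (2/3)·1 + (1/3)·(1/3) = 7/9.
By Bayes' rule, P(Reliable | the warranty) = (2/3) / (7/9) = 6/7.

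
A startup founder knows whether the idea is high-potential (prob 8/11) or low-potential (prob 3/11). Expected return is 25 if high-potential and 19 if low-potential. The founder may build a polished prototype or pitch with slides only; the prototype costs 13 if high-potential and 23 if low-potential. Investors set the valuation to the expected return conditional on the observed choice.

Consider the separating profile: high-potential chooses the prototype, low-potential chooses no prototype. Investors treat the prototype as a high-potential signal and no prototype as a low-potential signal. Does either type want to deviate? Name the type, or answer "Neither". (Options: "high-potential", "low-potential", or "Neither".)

high-potential

The prototype pays 25; no prototype pays 19.
high-potential: assigned the prototype, nets 25 − 13 = 12; deviating to no prototype nets 19.
low-potential: assigned no prototype, nets 19; deviating to the prototype nets 25 − 23 = 2.
The high-potential type gains 7 by deviating.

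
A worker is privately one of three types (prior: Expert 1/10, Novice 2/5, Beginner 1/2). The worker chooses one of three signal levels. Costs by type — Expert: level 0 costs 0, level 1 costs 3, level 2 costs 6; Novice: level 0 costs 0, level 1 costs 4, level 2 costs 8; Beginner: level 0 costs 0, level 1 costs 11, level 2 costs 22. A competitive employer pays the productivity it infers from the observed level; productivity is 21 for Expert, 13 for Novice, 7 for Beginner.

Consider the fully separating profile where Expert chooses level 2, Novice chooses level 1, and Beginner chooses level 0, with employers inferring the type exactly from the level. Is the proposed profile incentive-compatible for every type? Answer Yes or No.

Separating wages: level 2 → 21, level 1 → 13, level 0 → 7.
Expert (assigned level 2): level 0: 7 − 0 = 7; level 1: 13 − 3 = 10; level 2: 21 − 6 = 15. Expert stays.
Novice (assigned level 1): level 0: 7 − 0 = 7; level 1: 13 − 4 = 9; level 2: 21 − 8 = 13. Novice prefers level 2.
Beginner (assigned level 0): level 0: 7 − 0 = 7; level 1: 13 − 11 = 2; level 2: 21 − 22 = -1. Beginner stays.
At least one type deviates; the separating profile fails.

No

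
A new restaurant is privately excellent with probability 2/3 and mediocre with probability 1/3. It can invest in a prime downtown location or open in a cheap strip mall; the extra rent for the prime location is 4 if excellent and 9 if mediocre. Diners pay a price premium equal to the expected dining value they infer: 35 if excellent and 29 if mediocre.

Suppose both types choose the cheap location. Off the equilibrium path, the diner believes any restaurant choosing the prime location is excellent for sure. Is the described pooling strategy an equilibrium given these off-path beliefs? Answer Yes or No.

On path, the diner holds the prior and pays 2/3·35 + 1/3·29 = 33. Off path (the prime location), believing excellent, it pays 35.
excellent: the cheap location nets 33; the prime location nets 35 − 4 = 31. excellent stays.
mediocre: the cheap location nets 33; the prime location nets 35 − 9 = 26. mediocre stays.
No type deviates, so pooling is sustained.

Yes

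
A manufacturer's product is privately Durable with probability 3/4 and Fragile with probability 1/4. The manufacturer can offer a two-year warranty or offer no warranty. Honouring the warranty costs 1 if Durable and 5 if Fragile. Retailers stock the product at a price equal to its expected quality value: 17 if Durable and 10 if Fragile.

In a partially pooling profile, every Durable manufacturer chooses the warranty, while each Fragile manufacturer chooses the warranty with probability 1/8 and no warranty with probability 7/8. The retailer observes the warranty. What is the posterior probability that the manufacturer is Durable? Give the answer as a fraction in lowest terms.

P(the warranty) = (3/4)·1 + (1/4)·(1/8) = 25/32.
By Bayes' rule, P(Durable | the warranty) = (3/4) / (25/32) = 24/25.

24/25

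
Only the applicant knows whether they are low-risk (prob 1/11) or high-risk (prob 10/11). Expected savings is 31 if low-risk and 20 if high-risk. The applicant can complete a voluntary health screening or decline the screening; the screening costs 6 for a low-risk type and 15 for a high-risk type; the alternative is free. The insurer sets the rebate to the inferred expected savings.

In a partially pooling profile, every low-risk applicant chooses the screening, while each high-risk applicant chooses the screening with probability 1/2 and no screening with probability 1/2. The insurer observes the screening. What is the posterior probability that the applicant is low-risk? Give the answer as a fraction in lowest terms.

P(the screening) = (1/11)·1 + (10/11)·(1/2) = 6/11.
By Bayes' rule, P(low-risk | the screening) = (1/11) / (6/11) = 1/6.

1/6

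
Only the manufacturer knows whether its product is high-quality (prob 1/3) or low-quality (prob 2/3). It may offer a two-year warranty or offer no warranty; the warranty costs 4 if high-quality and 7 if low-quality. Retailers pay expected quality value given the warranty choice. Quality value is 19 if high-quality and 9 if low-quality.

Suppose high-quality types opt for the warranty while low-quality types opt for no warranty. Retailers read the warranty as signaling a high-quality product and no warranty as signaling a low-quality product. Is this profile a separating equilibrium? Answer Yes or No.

Under these beliefs, the warranty earns price 19 and no warranty earns price 9.
high-quality: the warranty nets 19 − 4 = 15; no warranty nets 9. high-quality prefers the warranty.
low-quality: the warranty nets 19 − 7 = 12; no warranty nets 9. low-quality would deviate to the warranty.
low-quality has a profitable deviation, so the profile is not an equilibrium.

No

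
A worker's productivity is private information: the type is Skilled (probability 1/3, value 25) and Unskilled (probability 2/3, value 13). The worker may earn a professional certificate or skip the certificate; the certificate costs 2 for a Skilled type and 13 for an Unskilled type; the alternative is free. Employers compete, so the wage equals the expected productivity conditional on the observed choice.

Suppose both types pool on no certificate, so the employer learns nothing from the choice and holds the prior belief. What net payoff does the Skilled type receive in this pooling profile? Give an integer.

Pooled wage = 1/3·25 + 2/3·13 = 17.
Skilled pays no cost for no certificate, so net payoff = 17.

17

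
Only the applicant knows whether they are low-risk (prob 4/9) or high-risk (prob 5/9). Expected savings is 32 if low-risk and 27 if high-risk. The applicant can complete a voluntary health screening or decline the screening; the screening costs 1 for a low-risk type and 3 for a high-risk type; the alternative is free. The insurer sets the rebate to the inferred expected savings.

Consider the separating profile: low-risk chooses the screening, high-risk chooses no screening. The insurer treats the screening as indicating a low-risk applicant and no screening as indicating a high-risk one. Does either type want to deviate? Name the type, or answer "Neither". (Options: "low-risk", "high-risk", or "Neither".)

high-risk

The screening pays 32; no screening pays 27.
low-risk: assigned the screening, nets 32 − 1 = 31; deviating to no screening nets 27.
high-risk: assigned no screening, nets 27; deviating to the screening nets 32 − 3 = 29.
The high-risk type gains 2 by deviating.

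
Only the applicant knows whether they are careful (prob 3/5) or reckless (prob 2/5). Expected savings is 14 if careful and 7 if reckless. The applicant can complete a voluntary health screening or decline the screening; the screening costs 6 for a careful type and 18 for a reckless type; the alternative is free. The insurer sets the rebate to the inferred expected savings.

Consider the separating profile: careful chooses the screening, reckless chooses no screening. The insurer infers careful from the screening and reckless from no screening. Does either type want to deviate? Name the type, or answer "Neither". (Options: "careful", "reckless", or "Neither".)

The screening pays 14; no screening pays 7.
careful: assigned the screening, nets 14 − 6 = 8; deviating to no screening nets 7.
reckless: assigned no screening, nets 7; deviating to the screening nets 14 − 18 = -4.
Both types strictly prefer their assigned action; no profitable deviation.

Neither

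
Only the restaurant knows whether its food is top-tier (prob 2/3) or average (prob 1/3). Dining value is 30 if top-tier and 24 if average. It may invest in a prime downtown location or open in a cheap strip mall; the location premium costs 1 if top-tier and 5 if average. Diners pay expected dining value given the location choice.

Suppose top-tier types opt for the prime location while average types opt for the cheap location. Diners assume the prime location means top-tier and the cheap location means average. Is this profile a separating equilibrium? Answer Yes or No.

Under these beliefs, the prime location earns price premium 30 and the cheap location earns price premium 24.
top-tier: the prime location nets 30 − 1 = 29; the cheap location nets 24. top-tier prefers the prime location.
average: the prime location nets 30 − 5 = 25; the cheap location nets 24. average would deviate to the prime location.
average has a profitable deviation, so the profile is not an equilibrium.

No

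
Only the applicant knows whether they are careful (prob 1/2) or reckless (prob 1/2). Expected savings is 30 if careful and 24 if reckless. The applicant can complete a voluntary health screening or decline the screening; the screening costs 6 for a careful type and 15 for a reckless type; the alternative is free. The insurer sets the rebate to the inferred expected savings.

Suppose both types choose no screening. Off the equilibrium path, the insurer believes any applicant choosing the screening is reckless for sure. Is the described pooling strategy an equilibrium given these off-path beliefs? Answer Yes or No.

Yes

On path, the insurer holds the prior and pays 1/2·30 + 1/2·24 = 27. Off path (the screening), believing reckless, it pays 24.
careful: no screening nets 27; the screening nets 24 − 6 = 18. careful stays.
reckless: no screening nets 27; the screening nets 24 − 15 = 9. reckless stays.
No type deviates, so pooling is sustained.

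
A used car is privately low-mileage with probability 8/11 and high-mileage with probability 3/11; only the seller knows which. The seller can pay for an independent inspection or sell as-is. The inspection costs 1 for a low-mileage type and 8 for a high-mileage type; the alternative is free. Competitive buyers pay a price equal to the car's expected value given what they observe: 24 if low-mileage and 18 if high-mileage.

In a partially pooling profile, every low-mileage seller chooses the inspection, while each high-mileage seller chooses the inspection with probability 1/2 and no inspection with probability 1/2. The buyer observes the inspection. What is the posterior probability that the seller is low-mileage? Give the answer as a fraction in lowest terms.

P(the inspection) = (8/11)·1 + (3/11)·(1/2) = 19/22.
By Bayes' rule, P(low-mileage | the inspection) = (8/11) / (19/22) = 16/19.

16/19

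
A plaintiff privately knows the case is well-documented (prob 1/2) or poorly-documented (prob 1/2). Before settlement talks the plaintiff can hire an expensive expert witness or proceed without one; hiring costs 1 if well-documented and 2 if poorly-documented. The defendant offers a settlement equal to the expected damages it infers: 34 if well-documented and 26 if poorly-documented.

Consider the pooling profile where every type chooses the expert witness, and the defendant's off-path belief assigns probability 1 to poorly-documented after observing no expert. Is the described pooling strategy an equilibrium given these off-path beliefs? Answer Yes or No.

On path, the defendant holds the prior and pays 1/2·34 + 1/2·26 = 30. Off path (no expert), believing poorly-documented, it pays 26.
well-documented: the expert witness nets 30 − 1 = 29; no expert nets 26. well-documented stays.
poorly-documented: the expert witness nets 30 − 2 = 28; no expert nets 26. poorly-documented stays.
No type deviates, so pooling is sustained.

Yes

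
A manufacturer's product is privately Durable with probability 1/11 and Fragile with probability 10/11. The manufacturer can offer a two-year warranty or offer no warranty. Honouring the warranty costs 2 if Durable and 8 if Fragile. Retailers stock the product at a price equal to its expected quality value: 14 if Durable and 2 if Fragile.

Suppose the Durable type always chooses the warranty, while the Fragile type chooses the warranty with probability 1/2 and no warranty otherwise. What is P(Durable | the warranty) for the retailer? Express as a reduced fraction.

1/6

P(the warranty) = (1/11)·1 + (10/11)·(1/2) = 6/11.
By Bayes' rule, P(Durable | the warranty) = (1/11) / (6/11) = 1/6.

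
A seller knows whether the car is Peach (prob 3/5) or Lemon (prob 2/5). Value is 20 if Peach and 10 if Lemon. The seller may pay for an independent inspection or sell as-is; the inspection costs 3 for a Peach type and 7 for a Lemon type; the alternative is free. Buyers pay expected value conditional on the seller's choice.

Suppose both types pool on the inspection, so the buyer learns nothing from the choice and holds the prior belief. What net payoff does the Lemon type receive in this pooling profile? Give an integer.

9

Pooled price = 3/5·20 + 2/5·10 = 16.
Lemon pays cost 7 for the inspection, so net payoff = 16 − 7 = 9.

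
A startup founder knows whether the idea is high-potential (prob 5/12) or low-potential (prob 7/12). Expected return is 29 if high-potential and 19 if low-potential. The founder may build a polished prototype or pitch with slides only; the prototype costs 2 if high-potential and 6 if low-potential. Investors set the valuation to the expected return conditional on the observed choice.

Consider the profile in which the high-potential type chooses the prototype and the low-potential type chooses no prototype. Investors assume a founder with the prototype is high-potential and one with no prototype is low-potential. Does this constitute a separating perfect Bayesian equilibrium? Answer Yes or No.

No

Under these beliefs, the prototype earns valuation 29 and no prototype earns valuation 19.
high-potential: the prototype nets 29 − 2 = 27; no prototype nets 19. high-potential prefers the prototype.
low-potential: the prototype nets 29 − 6 = 23; no prototype nets 19. low-potential would deviate to the prototype.
low-potential has a profitable deviation, so the profile is not an equilibrium.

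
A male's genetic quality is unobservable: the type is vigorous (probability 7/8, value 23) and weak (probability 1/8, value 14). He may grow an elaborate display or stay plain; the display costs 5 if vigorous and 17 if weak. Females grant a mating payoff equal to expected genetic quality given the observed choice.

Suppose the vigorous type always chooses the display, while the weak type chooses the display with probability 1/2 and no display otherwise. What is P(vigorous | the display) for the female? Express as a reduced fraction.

14/15

P(the display) = (7/8)·1 + (1/8)·(1/2) = 15/16.
By Bayes' rule, P(vigorous | the display) = (7/8) / (15/16) = 14/15.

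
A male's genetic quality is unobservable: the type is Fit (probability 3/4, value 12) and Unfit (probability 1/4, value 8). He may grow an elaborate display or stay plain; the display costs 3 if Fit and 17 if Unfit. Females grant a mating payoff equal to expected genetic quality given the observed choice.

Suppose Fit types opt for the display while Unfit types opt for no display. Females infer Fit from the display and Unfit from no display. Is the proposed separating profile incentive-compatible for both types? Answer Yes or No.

Under these beliefs, the display earns mating payoff 12 and no display earns mating payoff 8.
Fit: the display nets 12 − 3 = 9; no display nets 8. Fit prefers the display.
Unfit: the display nets 12 − 17 = -5; no display nets 8. Unfit prefers no display.
Neither type deviates, so the separating profile is an equilibrium.

Yes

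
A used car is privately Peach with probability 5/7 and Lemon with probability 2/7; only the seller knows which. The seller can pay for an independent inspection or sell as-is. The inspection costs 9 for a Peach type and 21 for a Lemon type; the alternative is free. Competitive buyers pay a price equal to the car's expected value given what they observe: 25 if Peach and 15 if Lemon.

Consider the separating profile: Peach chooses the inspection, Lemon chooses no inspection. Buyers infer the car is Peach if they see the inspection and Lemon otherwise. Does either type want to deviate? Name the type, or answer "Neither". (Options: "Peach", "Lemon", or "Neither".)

Neither

The inspection pays 25; no inspection pays 15.
Peach: assigned the inspection, nets 25 − 9 = 16; deviating to no inspection nets 15.
Lemon: assigned no inspection, nets 15; deviating to the inspection nets 25 − 21 = 4.
Both types strictly prefer their assigned action; no profitable deviation.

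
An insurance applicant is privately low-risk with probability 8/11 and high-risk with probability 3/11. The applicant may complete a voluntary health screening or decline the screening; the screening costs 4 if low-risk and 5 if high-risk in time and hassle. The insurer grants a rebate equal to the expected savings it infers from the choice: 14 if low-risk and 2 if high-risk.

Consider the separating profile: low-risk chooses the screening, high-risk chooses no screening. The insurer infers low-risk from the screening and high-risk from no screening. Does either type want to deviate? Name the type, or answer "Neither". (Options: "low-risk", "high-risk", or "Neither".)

The screening pays 14; no screening pays 2.
low-risk: assigned the screening, nets 14 − 4 = 10; deviating to no screening nets 2.
high-risk: assigned no screening, nets 2; deviating to the screening nets 14 − 5 = 9.
The high-risk type gains 7 by deviating.

high-risk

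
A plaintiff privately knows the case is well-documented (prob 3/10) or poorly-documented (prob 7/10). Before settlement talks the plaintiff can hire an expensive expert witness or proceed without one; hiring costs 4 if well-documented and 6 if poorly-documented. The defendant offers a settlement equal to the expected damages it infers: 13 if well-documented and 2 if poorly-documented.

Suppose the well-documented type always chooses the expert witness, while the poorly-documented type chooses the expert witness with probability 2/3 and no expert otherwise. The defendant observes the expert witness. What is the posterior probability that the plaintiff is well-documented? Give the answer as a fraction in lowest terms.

9/23

P(the expert witness) = (3/10)·1 + (7/10)·(2/3) = 23/30.
By Bayes' rule, P(well-documented | the expert witness) = (3/10) / (23/30) = 9/23.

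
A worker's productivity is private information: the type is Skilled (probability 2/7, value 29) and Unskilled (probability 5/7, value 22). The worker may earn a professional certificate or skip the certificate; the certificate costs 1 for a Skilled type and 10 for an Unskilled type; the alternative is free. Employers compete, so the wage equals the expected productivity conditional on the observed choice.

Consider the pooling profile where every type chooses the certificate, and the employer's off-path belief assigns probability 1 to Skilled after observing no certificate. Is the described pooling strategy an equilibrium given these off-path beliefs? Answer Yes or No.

On path, the employer holds the prior and pays 2/7·29 + 5/7·22 = 24. Off path (no certificate), believing Skilled, it pays 29.
Skilled: the certificate nets 24 − 1 = 23; no certificate nets 29. Skilled would deviate.
Unskilled: the certificate nets 24 − 10 = 14; no certificate nets 29. Unskilled would deviate.
A type deviates, so pooling fails.

No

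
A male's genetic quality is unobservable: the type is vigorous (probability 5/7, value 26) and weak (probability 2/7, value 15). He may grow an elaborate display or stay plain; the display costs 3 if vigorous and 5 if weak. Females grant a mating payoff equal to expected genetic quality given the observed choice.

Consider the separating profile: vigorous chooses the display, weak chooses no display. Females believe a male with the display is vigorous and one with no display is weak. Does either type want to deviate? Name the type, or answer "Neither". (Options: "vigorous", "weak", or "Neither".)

The display pays 26; no display pays 15.
vigorous: assigned the display, nets 26 − 3 = 23; deviating to no display nets 15.
weak: assigned no display, nets 15; deviating to the display nets 26 − 5 = 21.
The weak type gains 6 by deviating.

weak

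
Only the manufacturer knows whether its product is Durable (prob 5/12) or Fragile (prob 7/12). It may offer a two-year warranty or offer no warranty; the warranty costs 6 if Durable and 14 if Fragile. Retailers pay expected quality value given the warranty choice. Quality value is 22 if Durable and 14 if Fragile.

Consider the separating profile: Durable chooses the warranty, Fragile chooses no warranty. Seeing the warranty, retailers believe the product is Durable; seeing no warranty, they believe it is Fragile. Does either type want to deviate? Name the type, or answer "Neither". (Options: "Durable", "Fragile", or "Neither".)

Neither

The warranty pays 22; no warranty pays 14.
Durable: assigned the warranty, nets 22 − 6 = 16; deviating to no warranty nets 14.
Fragile: assigned no warranty, nets 14; deviating to the warranty nets 22 − 14 = 8.
Both types strictly prefer their assigned action; no profitable deviation.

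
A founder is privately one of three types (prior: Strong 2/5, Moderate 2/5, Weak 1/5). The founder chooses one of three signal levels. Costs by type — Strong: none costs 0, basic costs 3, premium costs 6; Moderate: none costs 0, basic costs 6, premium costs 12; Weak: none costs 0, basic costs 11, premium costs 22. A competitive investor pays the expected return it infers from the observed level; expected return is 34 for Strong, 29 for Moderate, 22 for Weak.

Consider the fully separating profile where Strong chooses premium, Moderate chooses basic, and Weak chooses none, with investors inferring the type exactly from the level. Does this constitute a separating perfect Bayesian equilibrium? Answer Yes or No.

Separating valuations: premium → 34, basic → 29, none → 22.
Strong (assigned premium): none: 22 − 0 = 22; basic: 29 − 3 = 26; premium: 34 − 6 = 28. Strong stays.
Moderate (assigned basic): none: 22 − 0 = 22; basic: 29 − 6 = 23; premium: 34 − 12 = 22. Moderate stays.
Weak (assigned none): none: 22 − 0 = 22; basic: 29 − 11 = 18; premium: 34 − 22 = 12. Weak stays.
Every type prefers its assigned level; separation holds.

Yes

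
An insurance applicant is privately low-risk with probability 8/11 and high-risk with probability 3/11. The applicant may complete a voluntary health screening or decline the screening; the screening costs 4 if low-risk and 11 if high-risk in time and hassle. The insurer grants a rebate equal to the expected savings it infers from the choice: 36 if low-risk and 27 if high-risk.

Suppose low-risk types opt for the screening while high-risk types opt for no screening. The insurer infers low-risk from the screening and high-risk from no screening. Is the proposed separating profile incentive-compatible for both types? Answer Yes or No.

Yes

Under these beliefs, the screening earns rebate 36 and no screening earns rebate 27.
low-risk: the screening nets 36 − 4 = 32; no screening nets 27. low-risk prefers the screening.
high-risk: the screening nets 36 − 11 = 25; no screening nets 27. high-risk prefers no screening.
Neither type deviates, so the separating profile is an equilibrium.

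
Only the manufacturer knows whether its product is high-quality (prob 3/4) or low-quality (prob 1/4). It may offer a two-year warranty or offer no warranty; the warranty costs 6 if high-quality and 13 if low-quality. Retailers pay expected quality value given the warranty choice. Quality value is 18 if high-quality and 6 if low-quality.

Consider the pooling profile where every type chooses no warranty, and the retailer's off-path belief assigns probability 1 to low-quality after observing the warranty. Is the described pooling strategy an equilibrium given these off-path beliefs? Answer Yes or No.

Yes

On path, the retailer holds the prior and pays 3/4·18 + 1/4·6 = 15. Off path (the warranty), believing low-quality, it pays 6.
high-quality: no warranty nets 15; the warranty nets 6 − 6 = 0. high-quality stays.
low-quality: no warranty nets 15; the warranty nets 6 − 13 = -7. low-quality stays.
No type deviates, so pooling is sustained.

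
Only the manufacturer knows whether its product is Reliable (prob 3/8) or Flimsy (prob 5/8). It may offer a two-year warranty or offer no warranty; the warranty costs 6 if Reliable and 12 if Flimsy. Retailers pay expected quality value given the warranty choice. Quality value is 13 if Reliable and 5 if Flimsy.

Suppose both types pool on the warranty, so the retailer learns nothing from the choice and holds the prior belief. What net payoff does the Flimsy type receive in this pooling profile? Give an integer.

-4

Pooled price = 3/8·13 + 5/8·5 = 8.
Flimsy pays cost 12 for the warranty, so net payoff = 8 − 12 = -4.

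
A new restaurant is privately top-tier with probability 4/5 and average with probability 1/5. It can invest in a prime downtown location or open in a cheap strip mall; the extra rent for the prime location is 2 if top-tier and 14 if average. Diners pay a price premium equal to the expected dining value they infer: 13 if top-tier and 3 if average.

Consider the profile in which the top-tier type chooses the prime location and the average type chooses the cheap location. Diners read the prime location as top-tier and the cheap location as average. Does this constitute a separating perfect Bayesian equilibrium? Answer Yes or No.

Yes

Under these beliefs, the prime location earns price premium 13 and the cheap location earns price premium 3.
top-tier: the prime location nets 13 − 2 = 11; the cheap location nets 3. top-tier prefers the prime location.
average: the prime location nets 13 − 14 = -1; the cheap location nets 3. average prefers the cheap location.
Neither type deviates, so the separating profile is an equilibrium.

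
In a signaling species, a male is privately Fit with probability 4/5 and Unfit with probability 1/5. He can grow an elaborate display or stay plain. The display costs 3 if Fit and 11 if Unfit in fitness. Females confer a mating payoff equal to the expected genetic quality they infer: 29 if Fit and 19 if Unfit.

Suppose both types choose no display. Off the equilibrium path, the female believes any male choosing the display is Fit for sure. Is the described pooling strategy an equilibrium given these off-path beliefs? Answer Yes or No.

On path, the female holds the prior and pays 4/5·29 + 1/5·19 = 27. Off path (the display), believing Fit, it pays 29.
Fit: no display nets 27; the display nets 29 − 3 = 26. Fit stays.
Unfit: no display nets 27; the display nets 29 − 11 = 18. Unfit stays.
No type deviates, so pooling is sustained.

Yes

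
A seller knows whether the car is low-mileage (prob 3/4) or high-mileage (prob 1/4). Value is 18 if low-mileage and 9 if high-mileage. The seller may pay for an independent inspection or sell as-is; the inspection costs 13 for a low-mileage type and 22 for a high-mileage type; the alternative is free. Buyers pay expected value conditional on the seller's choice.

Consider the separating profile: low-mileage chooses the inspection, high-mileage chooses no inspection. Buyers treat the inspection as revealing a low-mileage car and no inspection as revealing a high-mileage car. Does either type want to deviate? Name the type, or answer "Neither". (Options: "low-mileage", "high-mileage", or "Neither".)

low-mileage

The inspection pays 18; no inspection pays 9.
low-mileage: assigned the inspection, nets 18 − 13 = 5; deviating to no inspection nets 9.
high-mileage: assigned no inspection, nets 9; deviating to the inspection nets 18 − 22 = -4.
The low-mileage type gains 4 by deviating.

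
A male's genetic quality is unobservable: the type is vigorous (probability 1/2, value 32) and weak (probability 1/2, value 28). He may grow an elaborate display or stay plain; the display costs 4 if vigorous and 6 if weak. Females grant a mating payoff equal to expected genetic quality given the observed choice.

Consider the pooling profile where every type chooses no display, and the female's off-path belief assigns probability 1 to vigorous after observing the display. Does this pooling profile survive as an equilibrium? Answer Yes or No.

Yes

On path, the female holds the prior and pays 1/2·32 + 1/2·28 = 30. Off path (the display), believing vigorous, it pays 32.
vigorous: no display nets 30; the display nets 32 − 4 = 28. vigorous stays.
weak: no display nets 30; the display nets 32 − 6 = 26. weak stays.
No type deviates, so pooling is sustained.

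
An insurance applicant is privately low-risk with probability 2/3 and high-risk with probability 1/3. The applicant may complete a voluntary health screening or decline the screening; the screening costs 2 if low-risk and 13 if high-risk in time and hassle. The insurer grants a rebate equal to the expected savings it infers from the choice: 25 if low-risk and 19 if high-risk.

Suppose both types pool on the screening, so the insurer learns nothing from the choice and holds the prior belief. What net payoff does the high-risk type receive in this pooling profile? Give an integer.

Pooled rebate = 2/3·25 + 1/3·19 = 23.
high-risk pays cost 13 for the screening, so net payoff = 23 − 13 = 10.

10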